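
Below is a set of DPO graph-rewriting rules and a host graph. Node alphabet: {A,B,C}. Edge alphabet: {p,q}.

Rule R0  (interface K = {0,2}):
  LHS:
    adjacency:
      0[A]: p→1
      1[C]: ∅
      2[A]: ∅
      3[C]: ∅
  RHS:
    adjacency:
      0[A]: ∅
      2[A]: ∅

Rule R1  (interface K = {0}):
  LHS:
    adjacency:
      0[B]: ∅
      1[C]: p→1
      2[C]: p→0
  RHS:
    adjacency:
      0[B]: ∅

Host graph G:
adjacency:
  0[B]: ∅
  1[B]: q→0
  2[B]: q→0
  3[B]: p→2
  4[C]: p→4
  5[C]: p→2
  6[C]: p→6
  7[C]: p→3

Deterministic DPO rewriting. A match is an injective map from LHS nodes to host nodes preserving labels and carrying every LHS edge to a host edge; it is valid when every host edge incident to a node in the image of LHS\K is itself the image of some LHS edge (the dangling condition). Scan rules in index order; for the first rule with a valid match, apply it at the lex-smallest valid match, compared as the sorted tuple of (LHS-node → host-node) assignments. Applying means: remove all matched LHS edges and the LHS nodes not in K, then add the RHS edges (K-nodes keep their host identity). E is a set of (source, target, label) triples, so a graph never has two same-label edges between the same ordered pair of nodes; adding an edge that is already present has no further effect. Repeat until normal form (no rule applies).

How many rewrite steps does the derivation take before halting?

Answer: 2

Rewrite trace:
start.  V:8 E:7  edges: 1-q->0 2-q->0 3-p->2 4-p->4 5-p->2 6-p->6 7-p->3
1. fire R1 via {0↦2, 1↦4, 2↦5}  →  V:6 E:5  edges: 1-q->0 2-q->0 3-p->2 6-p->6 7-p->3
2. fire R1 via {0↦3, 1↦6, 2↦7}  →  V:4 E:3  edges: 1-q->0 2-q->0 3-p->2
normal form: no rule applies after step 2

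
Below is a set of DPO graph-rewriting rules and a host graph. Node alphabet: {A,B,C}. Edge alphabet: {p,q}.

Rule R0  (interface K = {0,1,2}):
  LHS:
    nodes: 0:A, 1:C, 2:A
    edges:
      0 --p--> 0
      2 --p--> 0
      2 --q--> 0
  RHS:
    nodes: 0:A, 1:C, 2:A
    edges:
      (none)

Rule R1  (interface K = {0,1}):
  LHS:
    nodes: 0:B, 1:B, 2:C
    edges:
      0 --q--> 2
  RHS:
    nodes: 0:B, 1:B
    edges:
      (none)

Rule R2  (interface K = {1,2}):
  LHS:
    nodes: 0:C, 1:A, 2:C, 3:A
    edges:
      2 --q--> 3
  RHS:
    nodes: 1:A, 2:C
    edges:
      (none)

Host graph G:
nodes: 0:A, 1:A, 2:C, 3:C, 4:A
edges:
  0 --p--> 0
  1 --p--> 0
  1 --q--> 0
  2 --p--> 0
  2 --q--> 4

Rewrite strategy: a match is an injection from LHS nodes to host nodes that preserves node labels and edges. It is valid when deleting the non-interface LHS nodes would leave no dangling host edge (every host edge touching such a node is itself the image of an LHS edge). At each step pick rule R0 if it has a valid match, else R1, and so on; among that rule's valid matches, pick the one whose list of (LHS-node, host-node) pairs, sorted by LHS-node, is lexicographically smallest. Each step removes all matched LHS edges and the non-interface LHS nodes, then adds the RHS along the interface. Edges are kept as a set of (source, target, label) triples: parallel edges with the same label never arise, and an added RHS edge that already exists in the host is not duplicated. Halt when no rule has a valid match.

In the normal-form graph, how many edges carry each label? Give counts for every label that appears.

[0] host  ⇒  5 nodes, 5 edges  {0-p->0 1-p->0 1-q->0 2-p->0 2-q->4}
[1] R0 @ {0↦0, 1↦2, 2↦1}  ⇒  5 nodes, 2 edges  {2-p->0 2-q->4}
[2] R2 @ {0↦3, 1↦0, 2↦2, 3↦4}  ⇒  3 nodes, 1 edges  {2-p->0}
halt: no rule applies after step 2
NF edges: [(2, 0, 'p')]

Answer: p:1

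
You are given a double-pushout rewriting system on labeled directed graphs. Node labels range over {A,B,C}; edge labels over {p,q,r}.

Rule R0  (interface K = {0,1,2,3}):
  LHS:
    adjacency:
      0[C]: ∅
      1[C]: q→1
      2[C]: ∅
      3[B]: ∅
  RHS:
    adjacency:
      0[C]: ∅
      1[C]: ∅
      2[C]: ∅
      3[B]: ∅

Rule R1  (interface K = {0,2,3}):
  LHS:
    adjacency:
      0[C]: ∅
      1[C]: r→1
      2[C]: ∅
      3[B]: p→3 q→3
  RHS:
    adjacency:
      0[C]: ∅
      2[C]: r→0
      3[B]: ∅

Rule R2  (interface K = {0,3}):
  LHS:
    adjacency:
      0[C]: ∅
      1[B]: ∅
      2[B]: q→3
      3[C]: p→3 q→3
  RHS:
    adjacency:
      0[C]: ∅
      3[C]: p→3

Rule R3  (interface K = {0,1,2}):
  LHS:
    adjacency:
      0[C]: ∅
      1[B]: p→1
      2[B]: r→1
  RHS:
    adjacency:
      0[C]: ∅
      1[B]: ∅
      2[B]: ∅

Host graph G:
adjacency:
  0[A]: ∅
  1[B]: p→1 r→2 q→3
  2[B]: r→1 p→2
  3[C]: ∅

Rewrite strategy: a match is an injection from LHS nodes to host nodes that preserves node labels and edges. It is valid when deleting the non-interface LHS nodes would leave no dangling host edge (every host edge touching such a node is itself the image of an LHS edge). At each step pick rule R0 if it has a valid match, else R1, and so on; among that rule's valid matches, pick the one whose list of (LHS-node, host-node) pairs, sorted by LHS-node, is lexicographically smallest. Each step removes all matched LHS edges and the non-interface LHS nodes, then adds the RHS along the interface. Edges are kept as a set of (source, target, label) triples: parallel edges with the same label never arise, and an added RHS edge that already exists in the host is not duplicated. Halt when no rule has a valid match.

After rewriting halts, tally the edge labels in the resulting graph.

start.  V:4 E:5  edges: 1-p->1 1-r->2 1-q->3 2-r->1 2-p->2
1. fire R3 via {0↦3, 1↦1, 2↦2}  →  V:4 E:3  edges: 1-r->2 1-q->3 2-p->2
2. fire R3 via {0↦3, 1↦2, 2↦1}  →  V:4 E:1  edges: 1-q->3
normal form: no rule applies after step 2
NF edges: [(1, 3, 'q')]

Answer: q:1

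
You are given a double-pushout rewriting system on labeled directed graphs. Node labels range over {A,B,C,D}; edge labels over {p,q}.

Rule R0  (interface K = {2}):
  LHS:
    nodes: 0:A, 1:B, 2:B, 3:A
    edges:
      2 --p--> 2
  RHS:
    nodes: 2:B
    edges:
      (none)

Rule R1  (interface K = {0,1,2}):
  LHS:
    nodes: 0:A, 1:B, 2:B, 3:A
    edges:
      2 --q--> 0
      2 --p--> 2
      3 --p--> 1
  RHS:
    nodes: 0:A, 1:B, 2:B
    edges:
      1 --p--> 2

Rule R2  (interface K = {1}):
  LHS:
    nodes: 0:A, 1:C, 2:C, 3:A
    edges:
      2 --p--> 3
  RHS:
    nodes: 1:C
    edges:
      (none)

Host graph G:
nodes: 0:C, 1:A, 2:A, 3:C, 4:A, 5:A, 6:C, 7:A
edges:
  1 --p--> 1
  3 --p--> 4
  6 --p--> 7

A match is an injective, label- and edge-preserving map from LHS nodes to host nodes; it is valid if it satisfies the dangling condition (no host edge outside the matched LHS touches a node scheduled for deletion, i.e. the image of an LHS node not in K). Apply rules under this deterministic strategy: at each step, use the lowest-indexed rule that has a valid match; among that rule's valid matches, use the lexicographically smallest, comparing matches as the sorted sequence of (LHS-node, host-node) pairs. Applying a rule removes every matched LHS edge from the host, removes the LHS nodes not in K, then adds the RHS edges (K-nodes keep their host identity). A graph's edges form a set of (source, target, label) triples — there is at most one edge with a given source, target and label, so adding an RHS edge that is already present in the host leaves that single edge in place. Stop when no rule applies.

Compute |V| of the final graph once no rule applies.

initial: |V|=8 |E|=3  E = 1-p->1 3-p->4 6-p->7
step 1: apply R2 at {0↦2, 1↦0, 2↦3, 3↦4}  → |V|=5 |E|=2  E = 1-p->1 6-p->7
step 2: apply R2 at {0↦5, 1↦0, 2↦6, 3↦7}  → |V|=2 |E|=1  E = 1-p->1
final graph: no rule applies after step 2
NF nodes: {0:C, 1:A}

Answer: 2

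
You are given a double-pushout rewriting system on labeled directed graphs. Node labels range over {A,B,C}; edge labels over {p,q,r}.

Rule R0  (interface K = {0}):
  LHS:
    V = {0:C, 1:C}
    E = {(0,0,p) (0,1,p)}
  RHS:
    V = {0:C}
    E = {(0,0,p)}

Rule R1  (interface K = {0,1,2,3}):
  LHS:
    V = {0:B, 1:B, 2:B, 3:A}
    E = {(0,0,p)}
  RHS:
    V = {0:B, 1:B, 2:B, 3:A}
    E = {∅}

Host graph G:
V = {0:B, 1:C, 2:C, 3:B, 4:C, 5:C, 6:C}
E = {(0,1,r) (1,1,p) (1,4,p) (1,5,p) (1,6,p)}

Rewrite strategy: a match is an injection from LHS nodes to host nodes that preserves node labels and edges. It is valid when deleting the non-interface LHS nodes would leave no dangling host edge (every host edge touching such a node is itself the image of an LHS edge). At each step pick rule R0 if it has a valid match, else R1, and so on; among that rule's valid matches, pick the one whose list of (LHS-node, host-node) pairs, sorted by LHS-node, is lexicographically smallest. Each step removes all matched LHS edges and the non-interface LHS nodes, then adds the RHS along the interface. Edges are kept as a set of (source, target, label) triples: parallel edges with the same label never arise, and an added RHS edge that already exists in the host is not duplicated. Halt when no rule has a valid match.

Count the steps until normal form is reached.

Answer: 3

Derivation:
initial: |V|=7 |E|=5  E = 0-r->1 1-p->1 1-p->4 1-p->5 1-p->6
step 1: apply R0 at {0↦1, 1↦4}  → |V|=6 |E|=4  E = 0-r->1 1-p->1 1-p->5 1-p->6
step 2: apply R0 at {0↦1, 1↦5}  → |V|=5 |E|=3  E = 0-r->1 1-p->1 1-p->6
step 3: apply R0 at {0↦1, 1↦6}  → |V|=4 |E|=2  E = 0-r->1 1-p->1
normal form: no rule applies after step 3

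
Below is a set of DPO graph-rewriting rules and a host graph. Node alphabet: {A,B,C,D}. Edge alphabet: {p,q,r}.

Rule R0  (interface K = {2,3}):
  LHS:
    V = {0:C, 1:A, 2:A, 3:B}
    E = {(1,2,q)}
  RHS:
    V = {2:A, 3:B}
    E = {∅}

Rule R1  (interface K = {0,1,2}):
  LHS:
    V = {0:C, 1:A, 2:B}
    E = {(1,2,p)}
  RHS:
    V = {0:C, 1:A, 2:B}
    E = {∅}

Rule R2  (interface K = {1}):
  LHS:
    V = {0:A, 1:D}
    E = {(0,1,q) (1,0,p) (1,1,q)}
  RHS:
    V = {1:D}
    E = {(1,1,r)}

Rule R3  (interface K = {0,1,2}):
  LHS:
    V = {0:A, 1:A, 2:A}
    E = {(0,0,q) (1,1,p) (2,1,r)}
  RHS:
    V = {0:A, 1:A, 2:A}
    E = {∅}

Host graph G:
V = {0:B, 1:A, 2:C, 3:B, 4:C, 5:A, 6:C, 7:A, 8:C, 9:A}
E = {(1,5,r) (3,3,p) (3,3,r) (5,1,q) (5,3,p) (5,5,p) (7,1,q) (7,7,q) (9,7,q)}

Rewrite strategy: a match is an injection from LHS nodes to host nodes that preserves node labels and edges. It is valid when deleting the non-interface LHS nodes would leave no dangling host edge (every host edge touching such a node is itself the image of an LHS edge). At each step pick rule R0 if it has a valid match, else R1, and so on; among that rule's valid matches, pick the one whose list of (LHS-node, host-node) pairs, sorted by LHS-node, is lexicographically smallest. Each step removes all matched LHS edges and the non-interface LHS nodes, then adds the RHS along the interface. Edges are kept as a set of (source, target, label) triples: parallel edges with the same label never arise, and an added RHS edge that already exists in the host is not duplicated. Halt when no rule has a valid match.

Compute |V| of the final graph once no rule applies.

Answer: 4

Rewrite trace:
[0] host  ⇒  10 nodes, 9 edges  {1-r->5 3-p->3 3-r->3 5-q->1 5-p->3 5-p->5 7-q->1 7-q->7 9-q->7}
[1] R0 @ {0↦2, 1↦9, 2↦7, 3↦0}  ⇒  8 nodes, 8 edges  {1-r->5 3-p->3 3-r->3 5-q->1 5-p->3 5-p->5 7-q->1 7-q->7}
[2] R1 @ {0↦4, 1↦5, 2↦3}  ⇒  8 nodes, 7 edges  {1-r->5 3-p->3 3-r->3 5-q->1 5-p->5 7-q->1 7-q->7}
[3] R3 @ {0↦7, 1↦5, 2↦1}  ⇒  8 nodes, 4 edges  {3-p->3 3-r->3 5-q->1 7-q->1}
[4] R0 @ {0↦4, 1↦5, 2↦1, 3↦0}  ⇒  6 nodes, 3 edges  {3-p->3 3-r->3 7-q->1}
[5] R0 @ {0↦6, 1↦7, 2↦1, 3↦0}  ⇒  4 nodes, 2 edges  {3-p->3 3-r->3}
final graph: no rule applies after step 5
NF nodes: {0:B, 1:A, 3:B, 8:C}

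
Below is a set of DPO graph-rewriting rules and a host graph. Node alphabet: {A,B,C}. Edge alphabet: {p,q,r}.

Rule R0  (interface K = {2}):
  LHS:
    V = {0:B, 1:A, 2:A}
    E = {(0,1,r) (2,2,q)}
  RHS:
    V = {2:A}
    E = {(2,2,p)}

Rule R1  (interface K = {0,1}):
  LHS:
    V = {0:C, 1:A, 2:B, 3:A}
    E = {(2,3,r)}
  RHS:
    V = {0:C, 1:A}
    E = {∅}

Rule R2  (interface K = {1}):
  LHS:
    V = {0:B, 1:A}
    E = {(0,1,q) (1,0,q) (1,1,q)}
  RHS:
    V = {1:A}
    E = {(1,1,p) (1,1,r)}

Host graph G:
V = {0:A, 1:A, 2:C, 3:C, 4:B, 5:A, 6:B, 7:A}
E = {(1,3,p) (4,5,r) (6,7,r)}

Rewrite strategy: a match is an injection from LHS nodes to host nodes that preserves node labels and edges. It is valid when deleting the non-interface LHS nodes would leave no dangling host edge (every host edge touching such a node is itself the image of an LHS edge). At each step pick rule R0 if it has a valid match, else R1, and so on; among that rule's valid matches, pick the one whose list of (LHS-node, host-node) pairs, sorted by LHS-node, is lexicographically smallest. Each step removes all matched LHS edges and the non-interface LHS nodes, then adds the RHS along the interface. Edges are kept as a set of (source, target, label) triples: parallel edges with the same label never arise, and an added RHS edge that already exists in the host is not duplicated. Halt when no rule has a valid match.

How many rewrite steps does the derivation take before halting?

start.  V:8 E:3  edges: 1-p->3 4-r->5 6-r->7
1. fire R1 via {0↦2, 1↦0, 2↦4, 3↦5}  →  V:6 E:2  edges: 1-p->3 6-r->7
2. fire R1 via {0↦2, 1↦0, 2↦6, 3↦7}  →  V:4 E:1  edges: 1-p->3
normal form: no rule applies after step 2

Answer: 2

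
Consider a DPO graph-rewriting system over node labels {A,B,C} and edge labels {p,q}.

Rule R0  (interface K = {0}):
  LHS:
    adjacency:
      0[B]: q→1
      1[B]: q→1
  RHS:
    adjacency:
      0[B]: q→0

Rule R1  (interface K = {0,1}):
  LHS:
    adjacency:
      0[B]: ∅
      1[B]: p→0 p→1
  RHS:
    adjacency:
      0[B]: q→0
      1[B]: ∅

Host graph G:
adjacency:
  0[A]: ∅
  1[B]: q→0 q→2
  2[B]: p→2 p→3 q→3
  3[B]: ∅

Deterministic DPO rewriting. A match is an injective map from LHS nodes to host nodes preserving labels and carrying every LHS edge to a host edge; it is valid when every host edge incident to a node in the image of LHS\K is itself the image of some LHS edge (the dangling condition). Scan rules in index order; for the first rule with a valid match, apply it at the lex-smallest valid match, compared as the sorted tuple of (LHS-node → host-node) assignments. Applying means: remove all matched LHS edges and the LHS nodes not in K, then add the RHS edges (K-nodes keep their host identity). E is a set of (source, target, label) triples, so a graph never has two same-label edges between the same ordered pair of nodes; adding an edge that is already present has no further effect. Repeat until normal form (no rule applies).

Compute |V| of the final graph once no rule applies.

Answer: 2

Derivation:
[0] host  ⇒  4 nodes, 5 edges  {1-q->0 1-q->2 2-p->2 2-p->3 2-q->3}
[1] R1 @ {0↦3, 1↦2}  ⇒  4 nodes, 4 edges  {1-q->0 1-q->2 2-q->3 3-q->3}
[2] R0 @ {0↦2, 1↦3}  ⇒  3 nodes, 3 edges  {1-q->0 1-q->2 2-q->2}
[3] R0 @ {0↦1, 1↦2}  ⇒  2 nodes, 2 edges  {1-q->0 1-q->1}
halt: no rule applies after step 3
NF nodes: {0:A, 1:B}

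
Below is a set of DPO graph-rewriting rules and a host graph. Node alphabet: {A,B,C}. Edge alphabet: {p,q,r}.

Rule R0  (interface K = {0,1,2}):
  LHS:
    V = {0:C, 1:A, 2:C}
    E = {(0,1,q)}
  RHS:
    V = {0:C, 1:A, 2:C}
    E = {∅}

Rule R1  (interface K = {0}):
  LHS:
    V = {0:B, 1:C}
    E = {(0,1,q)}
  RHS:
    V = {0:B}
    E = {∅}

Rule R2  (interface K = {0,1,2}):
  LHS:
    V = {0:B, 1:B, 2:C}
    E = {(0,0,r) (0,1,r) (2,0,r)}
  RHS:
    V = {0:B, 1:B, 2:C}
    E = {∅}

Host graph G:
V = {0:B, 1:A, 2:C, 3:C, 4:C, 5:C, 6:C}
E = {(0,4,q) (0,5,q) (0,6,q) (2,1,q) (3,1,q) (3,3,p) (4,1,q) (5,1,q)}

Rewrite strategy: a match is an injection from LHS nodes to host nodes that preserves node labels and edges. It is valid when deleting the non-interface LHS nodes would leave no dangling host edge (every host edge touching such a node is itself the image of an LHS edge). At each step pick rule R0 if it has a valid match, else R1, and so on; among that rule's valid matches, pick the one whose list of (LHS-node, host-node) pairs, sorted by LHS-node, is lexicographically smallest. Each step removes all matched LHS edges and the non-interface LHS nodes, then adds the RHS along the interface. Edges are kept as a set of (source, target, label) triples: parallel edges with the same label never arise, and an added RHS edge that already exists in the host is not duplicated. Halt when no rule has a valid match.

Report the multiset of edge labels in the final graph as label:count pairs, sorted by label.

initial: |V|=7 |E|=8  E = 0-q->4 0-q->5 0-q->6 2-q->1 3-q->1 3-p->3 4-q->1 5-q->1
step 1: apply R0 at {0↦2, 1↦1, 2↦3}  → |V|=7 |E|=7  E = 0-q->4 0-q->5 0-q->6 3-q->1 3-p->3 4-q->1 5-q->1
step 2: apply R0 at {0↦3, 1↦1, 2↦2}  → |V|=7 |E|=6  E = 0-q->4 0-q->5 0-q->6 3-p->3 4-q->1 5-q->1
step 3: apply R0 at {0↦4, 1↦1, 2↦2}  → |V|=7 |E|=5  E = 0-q->4 0-q->5 0-q->6 3-p->3 5-q->1
step 4: apply R0 at {0↦5, 1↦1, 2↦2}  → |V|=7 |E|=4  E = 0-q->4 0-q->5 0-q->6 3-p->3
step 5: apply R1 at {0↦0, 1↦4}  → |V|=6 |E|=3  E = 0-q->5 0-q->6 3-p->3
step 6: apply R1 at {0↦0, 1↦5}  → |V|=5 |E|=2  E = 0-q->6 3-p->3
step 7: apply R1 at {0↦0, 1↦6}  → |V|=4 |E|=1  E = 3-p->3
final graph: no rule applies after step 7
NF edges: [(3, 3, 'p')]

Answer: p:1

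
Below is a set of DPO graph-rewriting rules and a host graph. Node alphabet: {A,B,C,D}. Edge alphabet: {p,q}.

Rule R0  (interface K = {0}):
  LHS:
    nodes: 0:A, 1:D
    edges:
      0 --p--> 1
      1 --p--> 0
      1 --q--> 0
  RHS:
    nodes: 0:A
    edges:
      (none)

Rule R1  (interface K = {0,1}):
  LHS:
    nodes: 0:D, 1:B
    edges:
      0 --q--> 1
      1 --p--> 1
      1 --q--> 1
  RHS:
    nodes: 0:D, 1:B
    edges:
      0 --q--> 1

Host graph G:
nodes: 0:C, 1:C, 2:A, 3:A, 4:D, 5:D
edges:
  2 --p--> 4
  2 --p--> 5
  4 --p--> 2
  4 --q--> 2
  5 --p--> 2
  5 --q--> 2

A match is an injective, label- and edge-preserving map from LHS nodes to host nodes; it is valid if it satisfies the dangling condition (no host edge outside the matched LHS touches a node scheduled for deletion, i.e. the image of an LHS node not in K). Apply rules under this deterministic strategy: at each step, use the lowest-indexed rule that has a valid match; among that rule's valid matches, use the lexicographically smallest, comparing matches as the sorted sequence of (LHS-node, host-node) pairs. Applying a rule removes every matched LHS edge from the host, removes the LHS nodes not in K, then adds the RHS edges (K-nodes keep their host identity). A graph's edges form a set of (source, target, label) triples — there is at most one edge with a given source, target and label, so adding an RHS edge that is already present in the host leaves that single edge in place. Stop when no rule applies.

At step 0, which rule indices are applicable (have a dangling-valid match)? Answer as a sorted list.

R0: 2 valid matches — {0↦2, 1↦4}, {0↦2, 1↦5}
R1: no valid match — LHS pattern not found

Answer: [R0]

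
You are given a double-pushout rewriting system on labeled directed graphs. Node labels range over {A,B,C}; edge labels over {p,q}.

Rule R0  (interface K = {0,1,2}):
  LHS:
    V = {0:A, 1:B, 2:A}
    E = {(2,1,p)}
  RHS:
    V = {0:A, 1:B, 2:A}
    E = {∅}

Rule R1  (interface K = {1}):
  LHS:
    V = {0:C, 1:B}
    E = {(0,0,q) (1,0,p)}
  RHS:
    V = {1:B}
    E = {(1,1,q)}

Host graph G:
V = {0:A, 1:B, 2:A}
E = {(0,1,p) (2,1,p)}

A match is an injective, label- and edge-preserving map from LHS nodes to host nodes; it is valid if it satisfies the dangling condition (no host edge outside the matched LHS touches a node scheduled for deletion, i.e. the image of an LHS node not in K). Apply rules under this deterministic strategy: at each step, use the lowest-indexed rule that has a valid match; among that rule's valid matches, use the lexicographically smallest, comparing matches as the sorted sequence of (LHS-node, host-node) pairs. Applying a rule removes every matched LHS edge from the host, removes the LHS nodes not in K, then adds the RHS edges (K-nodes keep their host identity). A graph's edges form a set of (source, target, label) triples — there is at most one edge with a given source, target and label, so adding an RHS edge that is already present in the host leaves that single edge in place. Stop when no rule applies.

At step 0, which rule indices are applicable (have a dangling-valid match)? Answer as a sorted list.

R0: 2 valid matches — {0↦0, 1↦1, 2↦2}, {0↦2, 1↦1, 2↦0}
R1: no valid match — LHS pattern not found

Answer: [R0]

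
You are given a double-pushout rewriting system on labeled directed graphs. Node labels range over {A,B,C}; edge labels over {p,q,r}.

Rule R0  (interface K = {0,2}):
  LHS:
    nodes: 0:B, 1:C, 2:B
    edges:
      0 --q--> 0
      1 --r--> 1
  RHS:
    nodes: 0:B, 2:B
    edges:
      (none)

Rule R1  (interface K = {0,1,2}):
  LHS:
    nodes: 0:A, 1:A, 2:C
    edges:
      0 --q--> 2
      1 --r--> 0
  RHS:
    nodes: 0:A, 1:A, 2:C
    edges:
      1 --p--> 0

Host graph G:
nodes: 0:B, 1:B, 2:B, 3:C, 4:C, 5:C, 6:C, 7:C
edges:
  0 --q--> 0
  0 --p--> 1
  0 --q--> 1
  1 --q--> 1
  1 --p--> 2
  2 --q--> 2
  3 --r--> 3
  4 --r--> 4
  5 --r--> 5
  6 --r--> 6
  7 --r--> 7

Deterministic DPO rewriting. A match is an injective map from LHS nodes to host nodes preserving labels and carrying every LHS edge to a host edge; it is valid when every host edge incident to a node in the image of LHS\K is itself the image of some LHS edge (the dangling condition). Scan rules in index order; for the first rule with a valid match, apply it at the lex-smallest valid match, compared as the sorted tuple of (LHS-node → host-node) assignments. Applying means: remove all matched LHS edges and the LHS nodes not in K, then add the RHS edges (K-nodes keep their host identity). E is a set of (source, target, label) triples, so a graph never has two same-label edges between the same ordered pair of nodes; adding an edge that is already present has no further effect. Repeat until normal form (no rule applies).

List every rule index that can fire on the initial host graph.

R0: 30 valid matches — {0↦0, 1↦3, 2↦1}, {0↦0, 1↦3, 2↦2}, {0↦0, 1↦4, 2↦1} (+27 more)
R1: no valid match — LHS pattern not found

Answer: [R0]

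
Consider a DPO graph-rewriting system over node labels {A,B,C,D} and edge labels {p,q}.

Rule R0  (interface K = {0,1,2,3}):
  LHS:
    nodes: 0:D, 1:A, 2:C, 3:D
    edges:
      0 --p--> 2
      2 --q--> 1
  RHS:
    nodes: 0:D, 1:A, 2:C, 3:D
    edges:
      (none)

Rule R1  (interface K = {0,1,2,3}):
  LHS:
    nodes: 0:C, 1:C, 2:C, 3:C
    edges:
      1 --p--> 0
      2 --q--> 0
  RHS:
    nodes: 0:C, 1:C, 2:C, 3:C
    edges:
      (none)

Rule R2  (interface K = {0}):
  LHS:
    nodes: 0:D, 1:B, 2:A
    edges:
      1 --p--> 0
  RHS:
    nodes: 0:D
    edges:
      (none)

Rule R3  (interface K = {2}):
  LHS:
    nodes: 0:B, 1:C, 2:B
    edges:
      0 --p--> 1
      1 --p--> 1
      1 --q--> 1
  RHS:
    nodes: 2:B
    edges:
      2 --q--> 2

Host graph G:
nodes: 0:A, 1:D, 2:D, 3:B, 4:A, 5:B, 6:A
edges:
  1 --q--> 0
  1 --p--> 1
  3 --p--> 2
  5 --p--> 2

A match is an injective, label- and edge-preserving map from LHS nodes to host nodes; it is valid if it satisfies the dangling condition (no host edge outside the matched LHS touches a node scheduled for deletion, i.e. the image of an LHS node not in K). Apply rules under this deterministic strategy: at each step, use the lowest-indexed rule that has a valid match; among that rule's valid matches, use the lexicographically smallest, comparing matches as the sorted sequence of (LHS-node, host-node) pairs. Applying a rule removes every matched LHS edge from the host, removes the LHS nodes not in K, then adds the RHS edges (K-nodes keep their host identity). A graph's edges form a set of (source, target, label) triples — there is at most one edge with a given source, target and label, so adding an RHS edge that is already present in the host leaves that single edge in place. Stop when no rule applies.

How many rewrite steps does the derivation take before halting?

Answer: 2

Rewrite trace:
initial: |V|=7 |E|=4  E = 1-q->0 1-p->1 3-p->2 5-p->2
step 1: apply R2 at {0↦2, 1↦3, 2↦4}  → |V|=5 |E|=3  E = 1-q->0 1-p->1 5-p->2
step 2: apply R2 at {0↦2, 1↦5, 2↦6}  → |V|=3 |E|=2  E = 1-q->0 1-p->1
normal form: no rule applies after step 2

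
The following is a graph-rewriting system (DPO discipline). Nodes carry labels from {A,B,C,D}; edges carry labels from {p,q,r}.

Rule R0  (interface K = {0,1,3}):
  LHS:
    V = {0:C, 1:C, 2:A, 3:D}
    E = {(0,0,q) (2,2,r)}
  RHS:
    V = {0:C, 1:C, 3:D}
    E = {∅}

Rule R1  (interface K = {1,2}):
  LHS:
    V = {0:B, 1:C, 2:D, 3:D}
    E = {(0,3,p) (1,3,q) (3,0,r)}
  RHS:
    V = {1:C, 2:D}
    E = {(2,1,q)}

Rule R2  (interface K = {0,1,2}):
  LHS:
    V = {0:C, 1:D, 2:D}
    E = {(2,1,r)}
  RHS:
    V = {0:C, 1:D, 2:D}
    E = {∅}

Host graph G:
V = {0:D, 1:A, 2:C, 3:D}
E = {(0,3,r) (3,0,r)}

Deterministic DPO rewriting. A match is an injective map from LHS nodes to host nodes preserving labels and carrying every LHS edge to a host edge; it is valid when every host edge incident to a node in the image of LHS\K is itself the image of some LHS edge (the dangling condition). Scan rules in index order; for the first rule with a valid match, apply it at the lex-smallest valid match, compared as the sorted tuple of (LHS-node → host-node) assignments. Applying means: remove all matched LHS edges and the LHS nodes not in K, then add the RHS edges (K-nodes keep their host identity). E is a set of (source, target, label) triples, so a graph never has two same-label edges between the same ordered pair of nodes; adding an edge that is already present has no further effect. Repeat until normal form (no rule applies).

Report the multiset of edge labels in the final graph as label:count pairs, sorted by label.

Answer: (no edges)

Derivation:
start.  V:4 E:2  edges: 0-r->3 3-r->0
1. fire R2 via {0↦2, 1↦0, 2↦3}  →  V:4 E:1  edges: 0-r->3
2. fire R2 via {0↦2, 1↦3, 2↦0}  →  V:4 E:0  edges: ∅
halt: no rule applies after step 2
NF edges: []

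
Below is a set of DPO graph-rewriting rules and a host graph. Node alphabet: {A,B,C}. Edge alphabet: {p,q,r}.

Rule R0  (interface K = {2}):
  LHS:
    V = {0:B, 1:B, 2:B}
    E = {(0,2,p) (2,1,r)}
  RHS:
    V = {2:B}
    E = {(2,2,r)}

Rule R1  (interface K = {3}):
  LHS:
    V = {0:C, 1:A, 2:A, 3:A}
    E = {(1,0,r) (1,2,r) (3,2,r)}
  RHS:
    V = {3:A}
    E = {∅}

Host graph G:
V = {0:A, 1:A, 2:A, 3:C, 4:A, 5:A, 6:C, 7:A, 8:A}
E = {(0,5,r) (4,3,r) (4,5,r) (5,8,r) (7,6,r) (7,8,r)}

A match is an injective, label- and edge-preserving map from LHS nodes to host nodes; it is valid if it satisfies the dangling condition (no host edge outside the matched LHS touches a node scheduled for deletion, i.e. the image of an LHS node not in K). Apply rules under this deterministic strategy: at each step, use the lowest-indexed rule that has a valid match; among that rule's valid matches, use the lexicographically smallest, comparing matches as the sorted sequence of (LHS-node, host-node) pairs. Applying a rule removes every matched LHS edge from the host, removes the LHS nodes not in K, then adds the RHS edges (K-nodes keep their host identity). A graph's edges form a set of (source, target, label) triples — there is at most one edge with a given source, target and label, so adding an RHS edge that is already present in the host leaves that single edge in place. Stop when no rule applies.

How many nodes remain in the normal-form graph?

[0] host  ⇒  9 nodes, 6 edges  {0-r->5 4-r->3 4-r->5 5-r->8 7-r->6 7-r->8}
[1] R1 @ {0↦6, 1↦7, 2↦8, 3↦5}  ⇒  6 nodes, 3 edges  {0-r->5 4-r->3 4-r->5}
[2] R1 @ {0↦3, 1↦4, 2↦5, 3↦0}  ⇒  3 nodes, 0 edges  {∅}
halt: no rule applies after step 2
NF nodes: {0:A, 1:A, 2:A}

Answer: 3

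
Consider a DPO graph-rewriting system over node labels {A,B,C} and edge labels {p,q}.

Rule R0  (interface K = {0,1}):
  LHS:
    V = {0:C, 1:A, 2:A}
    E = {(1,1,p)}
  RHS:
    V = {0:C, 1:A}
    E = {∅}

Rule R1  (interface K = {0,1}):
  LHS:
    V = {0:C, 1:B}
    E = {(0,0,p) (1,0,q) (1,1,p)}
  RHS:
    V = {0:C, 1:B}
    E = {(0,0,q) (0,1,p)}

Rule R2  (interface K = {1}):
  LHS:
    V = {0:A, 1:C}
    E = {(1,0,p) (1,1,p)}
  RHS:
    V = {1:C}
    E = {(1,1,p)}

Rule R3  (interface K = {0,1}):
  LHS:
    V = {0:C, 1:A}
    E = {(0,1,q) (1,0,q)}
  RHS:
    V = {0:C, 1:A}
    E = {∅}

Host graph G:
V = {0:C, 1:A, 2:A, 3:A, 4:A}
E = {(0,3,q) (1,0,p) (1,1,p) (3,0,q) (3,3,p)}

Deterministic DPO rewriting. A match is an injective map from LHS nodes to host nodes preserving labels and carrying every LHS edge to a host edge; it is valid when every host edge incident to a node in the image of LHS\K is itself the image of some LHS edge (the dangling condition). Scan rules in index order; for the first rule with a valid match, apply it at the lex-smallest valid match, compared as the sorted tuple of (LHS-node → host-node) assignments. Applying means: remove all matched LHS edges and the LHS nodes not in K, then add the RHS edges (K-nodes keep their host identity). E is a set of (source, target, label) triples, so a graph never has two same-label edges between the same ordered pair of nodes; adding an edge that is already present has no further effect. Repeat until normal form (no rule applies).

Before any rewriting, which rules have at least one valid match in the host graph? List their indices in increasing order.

R0: 4 valid matches — {0↦0, 1↦1, 2↦2}, {0↦0, 1↦1, 2↦4}, {0↦0, 1↦3, 2↦2} (+1 more)
R1: no valid match — LHS pattern not found
R2: no valid match — LHS pattern not found
R3: 1 valid match — {0↦0, 1↦3}

Answer: [R0,R3]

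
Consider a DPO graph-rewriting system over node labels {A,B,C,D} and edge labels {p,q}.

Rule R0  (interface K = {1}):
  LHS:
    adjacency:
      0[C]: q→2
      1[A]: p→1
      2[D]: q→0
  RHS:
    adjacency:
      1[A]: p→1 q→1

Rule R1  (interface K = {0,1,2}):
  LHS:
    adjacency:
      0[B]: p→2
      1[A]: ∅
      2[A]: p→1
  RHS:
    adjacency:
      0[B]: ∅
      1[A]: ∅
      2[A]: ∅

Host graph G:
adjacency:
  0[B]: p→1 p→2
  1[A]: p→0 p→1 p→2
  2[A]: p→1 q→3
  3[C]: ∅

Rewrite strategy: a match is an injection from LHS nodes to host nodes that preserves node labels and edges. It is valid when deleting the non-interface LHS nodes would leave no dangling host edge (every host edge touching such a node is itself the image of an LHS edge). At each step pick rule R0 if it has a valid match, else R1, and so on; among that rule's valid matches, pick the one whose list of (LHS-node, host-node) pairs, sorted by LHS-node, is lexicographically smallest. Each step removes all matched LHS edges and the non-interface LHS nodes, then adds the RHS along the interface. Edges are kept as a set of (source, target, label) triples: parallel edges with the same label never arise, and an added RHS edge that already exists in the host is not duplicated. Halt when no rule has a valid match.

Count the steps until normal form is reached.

[0] host  ⇒  4 nodes, 7 edges  {0-p->1 0-p->2 1-p->0 1-p->1 1-p->2 2-p->1 2-q->3}
[1] R1 @ {0↦0, 1↦1, 2↦2}  ⇒  4 nodes, 5 edges  {0-p->1 1-p->0 1-p->1 1-p->2 2-q->3}
[2] R1 @ {0↦0, 1↦2, 2↦1}  ⇒  4 nodes, 3 edges  {1-p->0 1-p->1 2-q->3}
normal form: no rule applies after step 2

Answer: 2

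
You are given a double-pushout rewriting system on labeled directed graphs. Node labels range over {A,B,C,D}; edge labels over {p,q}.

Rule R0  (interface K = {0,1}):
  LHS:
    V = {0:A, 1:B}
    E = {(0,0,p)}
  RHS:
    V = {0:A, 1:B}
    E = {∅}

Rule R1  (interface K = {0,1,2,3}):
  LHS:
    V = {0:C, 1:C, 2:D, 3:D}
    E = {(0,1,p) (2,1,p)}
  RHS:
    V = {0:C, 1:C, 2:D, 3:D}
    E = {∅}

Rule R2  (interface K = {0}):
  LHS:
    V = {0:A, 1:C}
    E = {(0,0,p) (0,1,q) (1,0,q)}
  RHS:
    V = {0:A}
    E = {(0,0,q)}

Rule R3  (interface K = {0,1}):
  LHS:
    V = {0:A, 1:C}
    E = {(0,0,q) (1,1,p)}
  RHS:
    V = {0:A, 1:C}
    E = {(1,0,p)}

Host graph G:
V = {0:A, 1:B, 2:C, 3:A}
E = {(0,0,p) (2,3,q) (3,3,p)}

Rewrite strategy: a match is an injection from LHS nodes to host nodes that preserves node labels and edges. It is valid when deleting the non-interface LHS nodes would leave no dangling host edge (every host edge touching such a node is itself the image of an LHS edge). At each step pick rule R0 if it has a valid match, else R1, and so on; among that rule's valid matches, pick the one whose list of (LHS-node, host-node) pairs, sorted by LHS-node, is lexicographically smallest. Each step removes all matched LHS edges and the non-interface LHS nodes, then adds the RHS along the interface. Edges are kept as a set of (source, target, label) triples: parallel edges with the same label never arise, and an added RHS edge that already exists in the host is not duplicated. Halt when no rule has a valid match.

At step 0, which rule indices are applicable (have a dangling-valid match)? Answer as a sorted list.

Answer: [R0]

Steps:
R0: 2 valid matches — {0↦0, 1↦1}, {0↦3, 1↦1}
R1: no valid match — LHS pattern not found
R2: no valid match — LHS pattern not found
R3: no valid match — LHS pattern not found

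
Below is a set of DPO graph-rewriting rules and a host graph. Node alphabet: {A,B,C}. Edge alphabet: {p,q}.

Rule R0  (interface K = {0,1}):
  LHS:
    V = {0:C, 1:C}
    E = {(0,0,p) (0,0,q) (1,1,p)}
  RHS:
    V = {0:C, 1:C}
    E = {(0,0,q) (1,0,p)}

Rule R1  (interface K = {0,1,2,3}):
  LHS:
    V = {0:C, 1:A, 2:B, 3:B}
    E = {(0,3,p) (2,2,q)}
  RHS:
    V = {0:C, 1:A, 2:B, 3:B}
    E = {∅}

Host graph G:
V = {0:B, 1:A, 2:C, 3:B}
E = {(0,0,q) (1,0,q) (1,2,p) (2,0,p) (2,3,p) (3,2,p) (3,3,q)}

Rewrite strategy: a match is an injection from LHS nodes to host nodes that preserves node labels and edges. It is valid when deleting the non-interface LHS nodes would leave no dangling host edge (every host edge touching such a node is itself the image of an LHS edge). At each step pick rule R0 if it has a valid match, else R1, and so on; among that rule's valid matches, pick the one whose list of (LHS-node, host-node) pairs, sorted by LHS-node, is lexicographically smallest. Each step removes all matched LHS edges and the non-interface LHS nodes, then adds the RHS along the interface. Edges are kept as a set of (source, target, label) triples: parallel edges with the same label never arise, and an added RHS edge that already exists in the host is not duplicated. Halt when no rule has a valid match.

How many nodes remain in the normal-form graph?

initial: |V|=4 |E|=7  E = 0-q->0 1-q->0 1-p->2 2-p->0 2-p->3 3-p->2 3-q->3
step 1: apply R1 at {0↦2, 1↦1, 2↦0, 3↦3}  → |V|=4 |E|=5  E = 1-q->0 1-p->2 2-p->0 3-p->2 3-q->3
step 2: apply R1 at {0↦2, 1↦1, 2↦3, 3↦0}  → |V|=4 |E|=3  E = 1-q->0 1-p->2 3-p->2
final graph: no rule applies after step 2
NF nodes: {0:B, 1:A, 2:C, 3:B}

Answer: 4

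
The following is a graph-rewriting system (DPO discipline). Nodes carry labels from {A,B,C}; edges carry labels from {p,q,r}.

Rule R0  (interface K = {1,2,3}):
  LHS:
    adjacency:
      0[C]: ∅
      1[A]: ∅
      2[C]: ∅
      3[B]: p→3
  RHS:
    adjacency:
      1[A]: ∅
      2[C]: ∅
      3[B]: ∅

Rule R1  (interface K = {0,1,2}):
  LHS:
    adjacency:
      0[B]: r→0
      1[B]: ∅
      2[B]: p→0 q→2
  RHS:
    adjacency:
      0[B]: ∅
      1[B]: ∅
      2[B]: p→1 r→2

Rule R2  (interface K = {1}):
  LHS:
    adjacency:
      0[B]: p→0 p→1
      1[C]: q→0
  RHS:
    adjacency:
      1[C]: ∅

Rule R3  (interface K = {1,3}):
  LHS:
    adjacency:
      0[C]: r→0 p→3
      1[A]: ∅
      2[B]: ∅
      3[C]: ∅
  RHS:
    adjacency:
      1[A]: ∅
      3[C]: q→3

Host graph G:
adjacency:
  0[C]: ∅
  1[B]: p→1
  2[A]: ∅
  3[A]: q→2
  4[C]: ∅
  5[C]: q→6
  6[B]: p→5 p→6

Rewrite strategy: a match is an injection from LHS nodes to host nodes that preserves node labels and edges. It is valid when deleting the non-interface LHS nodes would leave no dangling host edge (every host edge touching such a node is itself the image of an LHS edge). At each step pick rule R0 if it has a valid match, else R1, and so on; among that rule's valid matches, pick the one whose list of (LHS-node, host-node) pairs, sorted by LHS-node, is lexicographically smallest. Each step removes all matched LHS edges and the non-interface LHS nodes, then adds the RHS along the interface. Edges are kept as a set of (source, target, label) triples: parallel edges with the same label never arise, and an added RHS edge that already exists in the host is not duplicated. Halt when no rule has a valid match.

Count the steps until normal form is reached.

initial: |V|=7 |E|=5  E = 1-p->1 3-q->2 5-q->6 6-p->5 6-p->6
step 1: apply R0 at {0↦0, 1↦2, 2↦4, 3↦1}  → |V|=6 |E|=4  E = 3-q->2 5-q->6 6-p->5 6-p->6
step 2: apply R0 at {0↦4, 1↦2, 2↦5, 3↦6}  → |V|=5 |E|=3  E = 3-q->2 5-q->6 6-p->5
normal form: no rule applies after step 2

Answer: 2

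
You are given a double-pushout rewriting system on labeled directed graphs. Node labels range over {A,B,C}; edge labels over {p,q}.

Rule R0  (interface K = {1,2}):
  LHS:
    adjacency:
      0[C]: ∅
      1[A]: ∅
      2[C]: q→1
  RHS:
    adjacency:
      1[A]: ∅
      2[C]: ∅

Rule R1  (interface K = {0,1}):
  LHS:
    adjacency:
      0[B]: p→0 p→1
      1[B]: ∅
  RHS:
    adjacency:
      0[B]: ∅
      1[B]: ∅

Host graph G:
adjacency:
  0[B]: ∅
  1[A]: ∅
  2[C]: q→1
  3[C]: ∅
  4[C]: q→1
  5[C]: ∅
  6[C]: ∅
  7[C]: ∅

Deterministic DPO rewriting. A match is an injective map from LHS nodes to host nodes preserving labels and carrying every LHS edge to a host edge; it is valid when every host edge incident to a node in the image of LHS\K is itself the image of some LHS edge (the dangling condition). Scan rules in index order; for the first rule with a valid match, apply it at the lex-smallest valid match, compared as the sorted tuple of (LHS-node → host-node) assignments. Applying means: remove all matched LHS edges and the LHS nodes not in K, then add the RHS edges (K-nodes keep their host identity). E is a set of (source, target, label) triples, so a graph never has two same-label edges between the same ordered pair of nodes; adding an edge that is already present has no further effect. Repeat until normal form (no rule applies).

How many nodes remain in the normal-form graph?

initial: |V|=8 |E|=2  E = 2-q->1 4-q->1
step 1: apply R0 at {0↦3, 1↦1, 2↦2}  → |V|=7 |E|=1  E = 4-q->1
step 2: apply R0 at {0↦2, 1↦1, 2↦4}  → |V|=6 |E|=0  E = ∅
halt: no rule applies after step 2
NF nodes: {0:B, 1:A, 4:C, 5:C, 6:C, 7:C}

Answer: 6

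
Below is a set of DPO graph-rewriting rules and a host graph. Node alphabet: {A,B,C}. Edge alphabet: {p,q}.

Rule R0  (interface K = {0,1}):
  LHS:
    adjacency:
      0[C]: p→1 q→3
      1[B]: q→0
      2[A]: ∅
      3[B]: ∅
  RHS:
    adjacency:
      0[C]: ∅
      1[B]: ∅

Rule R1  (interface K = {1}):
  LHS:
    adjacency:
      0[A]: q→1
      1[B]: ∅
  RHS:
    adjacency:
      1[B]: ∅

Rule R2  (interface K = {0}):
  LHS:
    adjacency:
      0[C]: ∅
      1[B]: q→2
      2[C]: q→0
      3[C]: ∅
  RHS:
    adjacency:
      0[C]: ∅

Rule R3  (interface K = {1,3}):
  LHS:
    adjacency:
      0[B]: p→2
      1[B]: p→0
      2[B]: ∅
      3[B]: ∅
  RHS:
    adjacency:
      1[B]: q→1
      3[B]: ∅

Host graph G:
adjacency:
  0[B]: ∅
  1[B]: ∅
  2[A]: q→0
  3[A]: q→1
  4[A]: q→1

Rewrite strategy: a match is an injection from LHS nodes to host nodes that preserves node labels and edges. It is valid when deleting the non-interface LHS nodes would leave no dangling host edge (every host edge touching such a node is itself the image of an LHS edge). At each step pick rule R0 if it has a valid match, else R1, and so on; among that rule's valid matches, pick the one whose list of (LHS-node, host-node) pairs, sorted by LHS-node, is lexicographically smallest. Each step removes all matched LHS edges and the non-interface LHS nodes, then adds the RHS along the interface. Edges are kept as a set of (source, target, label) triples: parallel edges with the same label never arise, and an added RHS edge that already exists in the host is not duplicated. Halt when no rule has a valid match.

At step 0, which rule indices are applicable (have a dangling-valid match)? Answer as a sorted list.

Answer: [R1]

Derivation:
R0: no valid match — LHS pattern not found
R1: 3 valid matches — {0↦2, 1↦0}, {0↦3, 1↦1}, {0↦4, 1↦1}
R2: no valid match — LHS pattern not found
R3: no valid match — LHS pattern not found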